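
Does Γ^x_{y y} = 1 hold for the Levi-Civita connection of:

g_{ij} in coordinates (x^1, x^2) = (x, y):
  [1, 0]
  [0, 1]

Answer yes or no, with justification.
Γ^x_{y y} = (1/2) g^{xx} (∂_y g_{xy} + ∂_y g_{xy} - ∂_x g_{yy}) = (1/2)(1)((0) + (0) - (0)) = 0
This differs from the proposed value 1.
No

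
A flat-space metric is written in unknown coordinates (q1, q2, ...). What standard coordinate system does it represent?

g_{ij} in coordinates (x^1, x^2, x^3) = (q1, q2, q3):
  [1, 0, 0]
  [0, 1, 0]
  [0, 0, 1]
All components are constant and the metric is the identity, i.e. orthonormal rectilinear coordinates.
Cartesian (3D) coordinates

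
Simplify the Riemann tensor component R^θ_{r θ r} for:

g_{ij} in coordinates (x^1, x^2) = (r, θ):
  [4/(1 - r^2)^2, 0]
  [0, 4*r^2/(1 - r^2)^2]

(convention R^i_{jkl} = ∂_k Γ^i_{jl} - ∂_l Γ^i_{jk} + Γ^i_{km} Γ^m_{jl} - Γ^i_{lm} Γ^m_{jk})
Non-zero Christoffel symbols (Γ^k_{ij} = Γ^k_{ji}):
Γ^r_{r r} = 2*r/(1 - r^2)
Γ^r_{θ θ} = (r^3 + r)/(r^2 - 1)
Γ^θ_{r θ} = (-r^2 - 1)/(r^3 - r)
R^θ_{r θ r} = ∂_θ Γ^θ_{r r} - ∂_r Γ^θ_{r θ} + Γ^θ_{θ m} Γ^m_{r r} - Γ^θ_{r m} Γ^m_{r θ}
  = (0) - ((r^4 + 4*r^2 - 1)/(r^3 - r)^2) + (2*(r^2 + 1)/(r^2 - 1)^2) - ((r^2 + 1)^2/(r^3 - r)^2) = -4/(r^2 - 1)^2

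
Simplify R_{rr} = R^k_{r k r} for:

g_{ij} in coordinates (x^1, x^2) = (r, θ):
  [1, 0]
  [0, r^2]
Non-zero Christoffel symbols (Γ^k_{ij} = Γ^k_{ji}):
Γ^r_{θ θ} = -r
Γ^θ_{r θ} = 1/r
R^r_{r r r} = 0 (a repeated index in an antisymmetric pair)
R^θ_{r θ r} = ∂_θ Γ^θ_{r r} - ∂_r Γ^θ_{r θ} + Γ^θ_{θ m} Γ^m_{r r} - Γ^θ_{r m} Γ^m_{r θ}
  = (0) - (-1/r^2) + (0) - (1/r^2) = 0
R_{rr} = R^r_{r r r} + R^θ_{r θ r} = (0) + (0) = 0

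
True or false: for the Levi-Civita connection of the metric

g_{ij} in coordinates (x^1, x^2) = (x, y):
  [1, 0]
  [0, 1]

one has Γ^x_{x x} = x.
Γ^x_{x x} = (1/2) g^{xx} (∂_x g_{xx} + ∂_x g_{xx} - ∂_x g_{xx}) = (1/2)(1)((0) + (0) - (0)) = 0
This differs from the proposed value x.
False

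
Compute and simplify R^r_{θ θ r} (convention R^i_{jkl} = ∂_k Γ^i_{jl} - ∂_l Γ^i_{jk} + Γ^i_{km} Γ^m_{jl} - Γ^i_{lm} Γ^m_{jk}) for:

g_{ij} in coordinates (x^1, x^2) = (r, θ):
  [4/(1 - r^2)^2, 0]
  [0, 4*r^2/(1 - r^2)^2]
Non-zero Christoffel symbols (Γ^k_{ij} = Γ^k_{ji}):
Γ^r_{r r} = 2*r/(1 - r^2)
Γ^r_{θ θ} = (r^3 + r)/(r^2 - 1)
Γ^θ_{r θ} = (-r^2 - 1)/(r^3 - r)
R^r_{θ θ r} = ∂_θ Γ^r_{θ r} - ∂_r Γ^r_{θ θ} + Γ^r_{θ m} Γ^m_{θ r} - Γ^r_{r m} Γ^m_{θ θ}
  = (0) - ((r^4 - 4*r^2 - 1)/(r^2 - 1)^2) + (-(r^2 + 1)^2/(r^2 - 1)^2) - (-2*r^2*(r^2 + 1)/(r^2 - 1)^2) = 4*r^2/(r^2 - 1)^2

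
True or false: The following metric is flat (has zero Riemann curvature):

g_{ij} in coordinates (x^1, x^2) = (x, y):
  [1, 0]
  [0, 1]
All metric components are constant, so every Christoffel symbol vanishes and R^i_{jkl} = 0.
True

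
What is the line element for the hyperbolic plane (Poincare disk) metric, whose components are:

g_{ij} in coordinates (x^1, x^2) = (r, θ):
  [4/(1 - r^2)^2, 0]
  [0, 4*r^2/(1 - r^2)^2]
ds^2 = g_{ij} dx^i dx^j; only the non-zero components contribute.
ds^2 = (4/(1 - r^2)^2) dr^2 + (4*r^2/(1 - r^2)^2) dθ^2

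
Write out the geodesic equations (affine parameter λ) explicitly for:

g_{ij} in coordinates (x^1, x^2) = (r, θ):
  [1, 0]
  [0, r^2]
Geodesic equation: d^2x^k/dλ^2 + Γ^k_{ij} (dx^i/dλ)(dx^j/dλ) = 0.
Non-zero Christoffel symbols:
Γ^r_{θ θ} = -r
Γ^θ_{r θ} = 1/r
Substituting (the symmetric pair Γ^k_{ij}, Γ^k_{ji} combines into a factor 2):
d^2r/dλ^2 - r (dθ/dλ)^2 = 0
d^2θ/dλ^2 + (2/r) (dr/dλ)(dθ/dλ) = 0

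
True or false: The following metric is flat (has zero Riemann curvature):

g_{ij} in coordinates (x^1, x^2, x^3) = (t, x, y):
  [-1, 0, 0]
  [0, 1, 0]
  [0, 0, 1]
All metric components are constant, so every Christoffel symbol vanishes and R^i_{jkl} = 0.
True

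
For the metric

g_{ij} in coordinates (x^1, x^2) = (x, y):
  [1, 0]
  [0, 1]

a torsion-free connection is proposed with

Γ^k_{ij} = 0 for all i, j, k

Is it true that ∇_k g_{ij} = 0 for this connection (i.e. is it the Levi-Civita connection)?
Using ∇_k g_{ij} = ∂_k g_{ij} - Γ^m_{ki} g_{mj} - Γ^m_{kj} g_{im}:
e.g. ∇_x g_{xy} = (0) - (0) - (0) = 0
Every component ∇_k g_{ij} vanishes: the connection is metric compatible.
Yes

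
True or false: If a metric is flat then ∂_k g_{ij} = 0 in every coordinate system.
Flatness means R^i_{jkl} = 0; the components can still vary, e.g. the flat plane in polar coordinates has g_{θθ} = r^2.
False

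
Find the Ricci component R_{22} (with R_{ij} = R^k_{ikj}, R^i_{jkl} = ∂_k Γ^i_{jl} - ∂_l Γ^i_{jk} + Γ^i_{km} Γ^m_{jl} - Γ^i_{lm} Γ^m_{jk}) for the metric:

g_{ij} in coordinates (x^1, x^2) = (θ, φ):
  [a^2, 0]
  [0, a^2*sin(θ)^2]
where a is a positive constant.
Non-zero Christoffel symbols (Γ^k_{ij} = Γ^k_{ji}):
Γ^θ_{φ φ} = -sin(2*θ)/2
Γ^φ_{θ φ} = 1/tan(θ)
R^θ_{φ θ φ} = ∂_θ Γ^θ_{φ φ} - ∂_φ Γ^θ_{φ θ} + Γ^θ_{θ m} Γ^m_{φ φ} - Γ^θ_{φ m} Γ^m_{φ θ}
  = (-cos(2*θ)) - (0) + (0) - (-cos(θ)^2) = sin(θ)^2
R^φ_{φ φ φ} = 0 (a repeated index in an antisymmetric pair)
R_{φφ} = R^θ_{φ θ φ} + R^φ_{φ φ φ} = (sin(θ)^2) + (0) = sin(θ)^2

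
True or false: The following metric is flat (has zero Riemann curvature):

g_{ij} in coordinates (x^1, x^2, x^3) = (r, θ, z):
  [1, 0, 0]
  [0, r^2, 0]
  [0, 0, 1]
Non-zero Christoffel symbols:
Γ^r_{θ θ} = -r
Γ^θ_{r θ} = 1/r
Ricci tensor: R_{rr} = 0, R_{rθ} = 0, R_{rz} = 0, R_{θθ} = 0, R_{θz} = 0, R_{zz} = 0
All R_{ij} vanish; in 3 dimensions the Riemann tensor is fully determined by the Ricci tensor, so R^i_{jkl} = 0: the metric is flat (curvilinear coordinates on flat space).
True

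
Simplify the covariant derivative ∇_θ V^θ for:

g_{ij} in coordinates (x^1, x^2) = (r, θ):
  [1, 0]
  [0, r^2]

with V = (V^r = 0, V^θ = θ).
Non-zero Christoffel symbols:
Γ^r_{θ θ} = -r
Γ^θ_{r θ} = 1/r
∇_θ V^θ = ∂_θ V^θ + Γ^θ_{θ j} V^j
  = (1) + (1/r)(0) + (0)(θ)
  = 1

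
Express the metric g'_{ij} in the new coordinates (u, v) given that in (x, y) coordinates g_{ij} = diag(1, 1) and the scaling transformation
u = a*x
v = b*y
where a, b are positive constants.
Invert the transformation: x = u/a, y = v/b
g'_{ij} = (∂x^k/∂x'^i)(∂x^l/∂x'^j) g_{kl}; with g_{kl} = δ_{kl} this is Σ_k (∂x^k/∂x'^i)(∂x^k/∂x'^j).
Jacobian: ∂x/∂u = 1/a, ∂x/∂v = 0, ∂y/∂u = 0, ∂y/∂v = 1/b
g'_{uu} = (1/a)(1/a) + (0)(0) = 1/a^2
g'_{uv} = (1/a)(0) + (0)(1/b) = 0
g'_{vv} = (0)(0) + (1/b)(1/b) = 1/b^2
g'_{ij} = diag(1/a^2, 1/b^2)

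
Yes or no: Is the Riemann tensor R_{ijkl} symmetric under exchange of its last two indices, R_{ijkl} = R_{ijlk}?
It is antisymmetric in the last pair: R_{ijkl} = -R_{ijlk}.
No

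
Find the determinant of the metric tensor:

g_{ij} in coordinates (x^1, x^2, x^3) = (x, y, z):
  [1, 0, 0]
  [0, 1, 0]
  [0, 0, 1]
Diagonal metric: det(g) = g_{11}·g_{22}·g_{33}
= (1)·(1)·(1)
det(g) = 1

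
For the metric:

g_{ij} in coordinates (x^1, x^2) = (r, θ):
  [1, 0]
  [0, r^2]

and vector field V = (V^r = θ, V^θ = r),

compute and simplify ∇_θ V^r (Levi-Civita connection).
Non-zero Christoffel symbols:
Γ^r_{θ θ} = -r
Γ^θ_{r θ} = 1/r
∇_θ V^r = ∂_θ V^r + Γ^r_{θ j} V^j
  = (1) + (0)(θ) + (-r)(r)
  = 1 - r^2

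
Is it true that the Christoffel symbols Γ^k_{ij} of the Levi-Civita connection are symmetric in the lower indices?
The Levi-Civita connection is torsion-free, which is exactly Γ^k_{ij} = Γ^k_{ji}.
Yes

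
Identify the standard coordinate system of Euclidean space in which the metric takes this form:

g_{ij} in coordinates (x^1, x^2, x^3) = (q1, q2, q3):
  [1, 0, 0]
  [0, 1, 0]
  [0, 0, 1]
All components are constant and the metric is the identity, i.e. orthonormal rectilinear coordinates.
Cartesian (3D) coordinates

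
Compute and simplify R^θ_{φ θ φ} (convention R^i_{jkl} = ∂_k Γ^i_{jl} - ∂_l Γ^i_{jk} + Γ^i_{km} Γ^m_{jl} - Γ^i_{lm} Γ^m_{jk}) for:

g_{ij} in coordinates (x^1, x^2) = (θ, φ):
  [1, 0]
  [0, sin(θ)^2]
Non-zero Christoffel symbols (Γ^k_{ij} = Γ^k_{ji}):
Γ^θ_{φ φ} = -sin(2*θ)/2
Γ^φ_{θ φ} = 1/tan(θ)
R^θ_{φ θ φ} = ∂_θ Γ^θ_{φ φ} - ∂_φ Γ^θ_{φ θ} + Γ^θ_{θ m} Γ^m_{φ φ} - Γ^θ_{φ m} Γ^m_{φ θ}
  = (-cos(2*θ)) - (0) + (0) - (-cos(θ)^2) = sin(θ)^2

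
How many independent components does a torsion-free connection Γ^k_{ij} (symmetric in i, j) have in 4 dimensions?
Γ^k_{ij} has n choices for the upper index and n(n+1)/2 independent symmetric lower index pairs.
Total = 4 × 4×5/2 = 4 × 10 = 40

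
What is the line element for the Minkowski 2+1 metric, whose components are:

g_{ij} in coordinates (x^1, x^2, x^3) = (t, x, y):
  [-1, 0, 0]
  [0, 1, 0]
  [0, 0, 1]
ds^2 = g_{ij} dx^i dx^j; only the non-zero components contribute.
ds^2 = -dt^2 + dx^2 + dy^2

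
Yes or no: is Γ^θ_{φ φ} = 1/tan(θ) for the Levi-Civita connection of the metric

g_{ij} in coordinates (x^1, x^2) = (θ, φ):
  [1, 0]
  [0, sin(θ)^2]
Γ^θ_{φ φ} = (1/2) g^{θθ} (∂_φ g_{θφ} + ∂_φ g_{θφ} - ∂_θ g_{φφ}) = (1/2)(1)((0) + (0) - (sin(2*θ))) = -sin(2*θ)/2
This differs from the proposed value 1/tan(θ).
No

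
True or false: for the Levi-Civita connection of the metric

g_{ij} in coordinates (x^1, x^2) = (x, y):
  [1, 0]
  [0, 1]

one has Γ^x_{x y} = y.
Γ^x_{x y} = (1/2) g^{xx} (∂_x g_{xy} + ∂_y g_{xx} - ∂_x g_{xy}) = (1/2)(1)((0) + (0) - (0)) = 0
This differs from the proposed value y.
False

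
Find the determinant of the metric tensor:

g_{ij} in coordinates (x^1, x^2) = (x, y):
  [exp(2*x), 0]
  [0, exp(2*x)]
For a 2×2 metric: det(g) = g_{11}·g_{22} - g_{12}·g_{21}
= (exp(2*x))·(exp(2*x)) - (0)·(0)
= exp(4*x) - 0
det(g) = exp(4*x)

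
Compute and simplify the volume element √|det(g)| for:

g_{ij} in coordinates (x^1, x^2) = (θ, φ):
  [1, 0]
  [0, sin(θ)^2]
det(g) = sin(θ)^2
√|det(g)| = sin(θ) (taking 0 < θ < π so that |sin(θ)| = sin(θ))
Volume element: dV = sin(θ) dθ dφ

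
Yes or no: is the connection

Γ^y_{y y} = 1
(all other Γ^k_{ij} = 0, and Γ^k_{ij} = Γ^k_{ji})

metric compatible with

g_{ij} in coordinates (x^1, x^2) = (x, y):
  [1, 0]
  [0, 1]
Using ∇_k g_{ij} = ∂_k g_{ij} - Γ^m_{ki} g_{mj} - Γ^m_{kj} g_{im}:
∇_y g_{yy} = (0) - (1) - (1) = -2 ≠ 0
So the connection is not metric compatible (it is not the Levi-Civita connection).
No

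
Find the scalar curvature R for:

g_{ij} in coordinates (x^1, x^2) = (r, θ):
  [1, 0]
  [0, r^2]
Non-zero Christoffel symbols (Γ^k_{ij} = Γ^k_{ji}):
Γ^r_{θ θ} = -r
Γ^θ_{r θ} = 1/r
Ricci tensor (R_{ij} = R^k_{ikj}): R_{rr} = 0, R_{rθ} = 0, R_{θθ} = 0
Inverse metric: g^{rr} = 1, g^{θθ} = 1/r^2
R = g^{ij} R_{ij} = (1)(0) + (1/r^2)(0) = 0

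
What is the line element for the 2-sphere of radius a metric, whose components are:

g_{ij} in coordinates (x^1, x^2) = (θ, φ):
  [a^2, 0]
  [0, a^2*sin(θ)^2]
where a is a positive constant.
ds^2 = g_{ij} dx^i dx^j; only the non-zero components contribute.
ds^2 = a^2 dθ^2 + a^2*sin(θ)^2 dφ^2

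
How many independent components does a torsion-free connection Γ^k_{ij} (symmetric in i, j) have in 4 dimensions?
Γ^k_{ij} has n choices for the upper index and n(n+1)/2 independent symmetric lower index pairs.
Total = 4 × 4×5/2 = 4 × 10 = 40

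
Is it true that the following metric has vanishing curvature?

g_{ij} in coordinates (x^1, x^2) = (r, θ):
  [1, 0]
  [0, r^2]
Non-zero Christoffel symbols:
Γ^r_{θ θ} = -r
Γ^θ_{r θ} = 1/r
Ricci tensor: R_{rr} = 0, R_{rθ} = 0, R_{θθ} = 0
All R_{ij} vanish; in 2 dimensions the Riemann tensor is fully determined by the Ricci tensor, so R^i_{jkl} = 0: the metric is flat (curvilinear coordinates on flat space).
Yes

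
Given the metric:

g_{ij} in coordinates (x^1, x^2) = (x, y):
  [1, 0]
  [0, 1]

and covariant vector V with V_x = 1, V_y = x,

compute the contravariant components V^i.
Inverse metric (diagonal): g^{xx} = 1, g^{yy} = 1
V^i = g^{ij} V_j:
V^x = (1)(1) + (0)(x) = 1
V^y = (0)(1) + (1)(x) = x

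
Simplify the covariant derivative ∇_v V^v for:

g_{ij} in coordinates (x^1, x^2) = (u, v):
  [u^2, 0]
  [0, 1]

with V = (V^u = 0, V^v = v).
Non-zero Christoffel symbols:
Γ^u_{u u} = 1/u
∇_v V^v = ∂_v V^v + Γ^v_{v j} V^j
  = (1) + (0)(0) + (0)(v)
  = 1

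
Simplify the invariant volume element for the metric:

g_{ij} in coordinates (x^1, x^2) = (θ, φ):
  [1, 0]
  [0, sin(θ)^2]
det(g) = sin(θ)^2
√|det(g)| = sin(θ) (taking 0 < θ < π so that |sin(θ)| = sin(θ))
Volume element: dV = sin(θ) dθ dφ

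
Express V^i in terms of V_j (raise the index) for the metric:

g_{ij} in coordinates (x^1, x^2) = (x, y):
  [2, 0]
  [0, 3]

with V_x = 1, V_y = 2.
Inverse metric (diagonal): g^{xx} = 1/2, g^{yy} = 1/3
V^i = g^{ij} V_j:
V^x = (1/2)(1) + (0)(2) = 1/2
V^y = (0)(1) + (1/3)(2) = 2/3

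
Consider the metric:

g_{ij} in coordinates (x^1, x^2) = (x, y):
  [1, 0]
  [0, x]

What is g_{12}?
With x^1 = x, x^2 = y, g_{12} = g_{xy} is the row-1, column-2 entry of the matrix.
g_{12} = 0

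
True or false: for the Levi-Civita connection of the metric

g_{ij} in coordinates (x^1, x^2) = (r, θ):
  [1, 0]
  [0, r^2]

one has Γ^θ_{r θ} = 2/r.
Γ^θ_{r θ} = (1/2) g^{θθ} (∂_r g_{θθ} + ∂_θ g_{θr} - ∂_θ g_{rθ}) = (1/2)(1/r^2)((2*r) + (0) - (0)) = 1/r
This differs from the proposed value 2/r.
False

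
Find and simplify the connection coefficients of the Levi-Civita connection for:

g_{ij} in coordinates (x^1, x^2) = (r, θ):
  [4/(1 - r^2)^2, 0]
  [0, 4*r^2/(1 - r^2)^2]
Using Γ^k_{ij} = (1/2) g^{km} (∂_i g_{mj} + ∂_j g_{mi} - ∂_m g_{ij}); the metric is diagonal, so only the m = k term contributes.
Non-zero symbols (using the symmetry Γ^k_{ij} = Γ^k_{ji}):
Γ^r_{r r} = (1/2) g^{rr} (∂_r g_{rr} + ∂_r g_{rr} - ∂_r g_{rr}) = (1/2)((1 - r^2)^2/4)((16*r/(1 - r^2)^3) + (16*r/(1 - r^2)^3) - (16*r/(1 - r^2)^3)) = 2*r/(1 - r^2)
Γ^r_{θ θ} = (1/2) g^{rr} (∂_θ g_{rθ} + ∂_θ g_{rθ} - ∂_r g_{θθ}) = (1/2)((1 - r^2)^2/4)((0) + (0) - (-8*(r^3 + r)/(r^2 - 1)^3)) = (r^3 + r)/(r^2 - 1)
Γ^θ_{r θ} = (1/2) g^{θθ} (∂_r g_{θθ} + ∂_θ g_{θr} - ∂_θ g_{rθ}) = (1/2)((1 - r^2)^2/(4*r^2))((-8*(r^3 + r)/(r^2 - 1)^3) + (0) - (0)) = (-r^2 - 1)/(r^3 - r)
All other Christoffel symbols are zero.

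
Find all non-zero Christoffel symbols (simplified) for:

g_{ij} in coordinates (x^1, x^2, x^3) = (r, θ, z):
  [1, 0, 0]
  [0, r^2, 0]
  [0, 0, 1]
Using Γ^k_{ij} = (1/2) g^{km} (∂_i g_{mj} + ∂_j g_{mi} - ∂_m g_{ij}); the metric is diagonal, so only the m = k term contributes.
Non-zero symbols (using the symmetry Γ^k_{ij} = Γ^k_{ji}):
Γ^r_{θ θ} = (1/2) g^{rr} (∂_θ g_{rθ} + ∂_θ g_{rθ} - ∂_r g_{θθ}) = (1/2)(1)((0) + (0) - (2*r)) = -r
Γ^θ_{r θ} = (1/2) g^{θθ} (∂_r g_{θθ} + ∂_θ g_{θr} - ∂_θ g_{rθ}) = (1/2)(1/r^2)((2*r) + (0) - (0)) = 1/r
All other Christoffel symbols are zero.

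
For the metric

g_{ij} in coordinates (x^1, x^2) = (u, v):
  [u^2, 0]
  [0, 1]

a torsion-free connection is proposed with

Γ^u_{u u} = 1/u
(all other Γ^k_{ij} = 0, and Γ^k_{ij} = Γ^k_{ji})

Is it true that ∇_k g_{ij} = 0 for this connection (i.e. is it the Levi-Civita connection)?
Using ∇_k g_{ij} = ∂_k g_{ij} - Γ^m_{ki} g_{mj} - Γ^m_{kj} g_{im}:
e.g. ∇_u g_{uu} = (2*u) - (u) - (u) = 0
Every component ∇_k g_{ij} vanishes: the connection is metric compatible.
Yes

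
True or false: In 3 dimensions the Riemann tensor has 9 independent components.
n^2(n^2-1)/12 = 9·8/12 = 6 independent components for n = 3.
False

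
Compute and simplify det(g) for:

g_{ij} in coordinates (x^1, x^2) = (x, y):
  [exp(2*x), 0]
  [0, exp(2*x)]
For a 2×2 metric: det(g) = g_{11}·g_{22} - g_{12}·g_{21}
= (exp(2*x))·(exp(2*x)) - (0)·(0)
= exp(4*x) - 0
det(g) = exp(4*x)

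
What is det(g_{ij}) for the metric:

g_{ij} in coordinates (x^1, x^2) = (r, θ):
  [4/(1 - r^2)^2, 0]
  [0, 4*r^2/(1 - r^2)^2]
For a 2×2 metric: det(g) = g_{11}·g_{22} - g_{12}·g_{21}
= (4/(1 - r^2)^2)·(4*r^2/(1 - r^2)^2) - (0)·(0)
= 16*r^2/(1 - r^2)^4 - 0
det(g) = 16*r^2/(1 - r^2)^4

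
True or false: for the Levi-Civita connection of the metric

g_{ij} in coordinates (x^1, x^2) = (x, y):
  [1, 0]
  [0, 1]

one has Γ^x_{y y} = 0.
Γ^x_{y y} = (1/2) g^{xx} (∂_y g_{xy} + ∂_y g_{xy} - ∂_x g_{yy}) = (1/2)(1)((0) + (0) - (0)) = 0
This equals the proposed value 0.
True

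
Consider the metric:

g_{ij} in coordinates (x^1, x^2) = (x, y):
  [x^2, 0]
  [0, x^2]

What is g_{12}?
With x^1 = x, x^2 = y, g_{12} = g_{xy} is the row-1, column-2 entry of the matrix.
g_{12} = 0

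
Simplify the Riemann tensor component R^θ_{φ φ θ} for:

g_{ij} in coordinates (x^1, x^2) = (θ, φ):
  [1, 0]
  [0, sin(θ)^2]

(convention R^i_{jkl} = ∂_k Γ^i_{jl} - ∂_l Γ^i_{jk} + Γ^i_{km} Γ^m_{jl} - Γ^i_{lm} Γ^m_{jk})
Non-zero Christoffel symbols (Γ^k_{ij} = Γ^k_{ji}):
Γ^θ_{φ φ} = -sin(2*θ)/2
Γ^φ_{θ φ} = 1/tan(θ)
R^θ_{φ φ θ} = ∂_φ Γ^θ_{φ θ} - ∂_θ Γ^θ_{φ φ} + Γ^θ_{φ m} Γ^m_{φ θ} - Γ^θ_{θ m} Γ^m_{φ φ}
  = (0) - (-cos(2*θ)) + (-cos(θ)^2) - (0) = -sin(θ)^2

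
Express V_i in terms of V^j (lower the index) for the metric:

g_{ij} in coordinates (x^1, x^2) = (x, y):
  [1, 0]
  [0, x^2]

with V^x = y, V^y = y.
V_i = g_{ij} V^j:
V_x = (1)(y) + (0)(y) = y
V_y = (0)(y) + (x^2)(y) = x^2*y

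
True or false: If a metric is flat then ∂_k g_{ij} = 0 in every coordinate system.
Flatness means R^i_{jkl} = 0; the components can still vary, e.g. the flat plane in polar coordinates has g_{θθ} = r^2.
False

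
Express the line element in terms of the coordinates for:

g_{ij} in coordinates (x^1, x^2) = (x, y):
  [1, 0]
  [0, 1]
ds^2 = g_{ij} dx^i dx^j; only the non-zero components contribute.
ds^2 = dx^2 + dy^2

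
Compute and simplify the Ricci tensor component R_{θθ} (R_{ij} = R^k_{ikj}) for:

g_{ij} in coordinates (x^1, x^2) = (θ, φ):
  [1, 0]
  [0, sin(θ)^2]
Non-zero Christoffel symbols (Γ^k_{ij} = Γ^k_{ji}):
Γ^θ_{φ φ} = -sin(2*θ)/2
Γ^φ_{θ φ} = 1/tan(θ)
R^θ_{θ θ θ} = 0 (a repeated index in an antisymmetric pair)
R^φ_{θ φ θ} = ∂_φ Γ^φ_{θ θ} - ∂_θ Γ^φ_{θ φ} + Γ^φ_{φ m} Γ^m_{θ θ} - Γ^φ_{θ m} Γ^m_{θ φ}
  = (0) - (-1/sin(θ)^2) + (0) - (1/tan(θ)^2) = 1
R_{θθ} = R^θ_{θ θ θ} + R^φ_{θ φ θ} = (0) + (1) = 1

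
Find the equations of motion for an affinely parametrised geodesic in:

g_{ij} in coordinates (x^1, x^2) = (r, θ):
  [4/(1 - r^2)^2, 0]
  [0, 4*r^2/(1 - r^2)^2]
Geodesic equation: d^2x^k/dλ^2 + Γ^k_{ij} (dx^i/dλ)(dx^j/dλ) = 0.
Non-zero Christoffel symbols:
Γ^r_{r r} = 2*r/(1 - r^2)
Γ^r_{θ θ} = (r^3 + r)/(r^2 - 1)
Γ^θ_{r θ} = (-r^2 - 1)/(r^3 - r)
Substituting (the symmetric pair Γ^k_{ij}, Γ^k_{ji} combines into a factor 2):
d^2r/dλ^2 + (2*r/(1 - r^2)) (dr/dλ)^2 + ((r^3 + r)/(r^2 - 1)) (dθ/dλ)^2 = 0
d^2θ/dλ^2 + ((-2*r^2 - 2)/(r^3 - r)) (dr/dλ)(dθ/dλ) = 0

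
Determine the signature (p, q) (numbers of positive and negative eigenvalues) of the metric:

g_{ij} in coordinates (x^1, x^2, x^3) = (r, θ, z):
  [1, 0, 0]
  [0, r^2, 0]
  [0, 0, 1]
The metric is diagonal, so its eigenvalues are the diagonal entries: 1, r^2, 1 (at a generic point, where coordinate-dependent entries are positive).
3 positive, 0 negative.
(3, 0) - Riemannian (positive definite)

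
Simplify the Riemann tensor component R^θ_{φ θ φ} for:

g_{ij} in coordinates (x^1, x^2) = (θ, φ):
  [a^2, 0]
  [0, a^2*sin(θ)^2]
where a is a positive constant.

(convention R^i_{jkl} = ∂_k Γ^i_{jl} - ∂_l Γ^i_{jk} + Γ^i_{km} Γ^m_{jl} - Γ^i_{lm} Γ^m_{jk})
Non-zero Christoffel symbols (Γ^k_{ij} = Γ^k_{ji}):
Γ^θ_{φ φ} = -sin(2*θ)/2
Γ^φ_{θ φ} = 1/tan(θ)
R^θ_{φ θ φ} = ∂_θ Γ^θ_{φ φ} - ∂_φ Γ^θ_{φ θ} + Γ^θ_{θ m} Γ^m_{φ φ} - Γ^θ_{φ m} Γ^m_{φ θ}
  = (-cos(2*θ)) - (0) + (0) - (-cos(θ)^2) = sin(θ)^2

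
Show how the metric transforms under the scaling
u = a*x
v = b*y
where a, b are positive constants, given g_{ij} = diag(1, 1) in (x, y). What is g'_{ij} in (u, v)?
Invert the transformation: x = u/a, y = v/b
g'_{ij} = (∂x^k/∂x'^i)(∂x^l/∂x'^j) g_{kl}; with g_{kl} = δ_{kl} this is Σ_k (∂x^k/∂x'^i)(∂x^k/∂x'^j).
Jacobian: ∂x/∂u = 1/a, ∂x/∂v = 0, ∂y/∂u = 0, ∂y/∂v = 1/b
g'_{uu} = (1/a)(1/a) + (0)(0) = 1/a^2
g'_{uv} = (1/a)(0) + (0)(1/b) = 0
g'_{vv} = (0)(0) + (1/b)(1/b) = 1/b^2
g'_{ij} = diag(1/a^2, 1/b^2)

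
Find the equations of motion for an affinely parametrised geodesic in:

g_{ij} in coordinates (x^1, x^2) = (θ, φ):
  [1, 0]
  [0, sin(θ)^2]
Geodesic equation: d^2x^k/dλ^2 + Γ^k_{ij} (dx^i/dλ)(dx^j/dλ) = 0.
Non-zero Christoffel symbols:
Γ^θ_{φ φ} = -sin(2*θ)/2
Γ^φ_{θ φ} = 1/tan(θ)
Substituting (the symmetric pair Γ^k_{ij}, Γ^k_{ji} combines into a factor 2):
d^2θ/dλ^2 - (sin(2*θ)/2) (dφ/dλ)^2 = 0
d^2φ/dλ^2 + (2/tan(θ)) (dθ/dλ)(dφ/dλ) = 0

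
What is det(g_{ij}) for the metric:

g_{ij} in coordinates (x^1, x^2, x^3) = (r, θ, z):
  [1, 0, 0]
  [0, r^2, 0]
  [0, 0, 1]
Diagonal metric: det(g) = g_{11}·g_{22}·g_{33}
= (1)·(r^2)·(1)
det(g) = r^2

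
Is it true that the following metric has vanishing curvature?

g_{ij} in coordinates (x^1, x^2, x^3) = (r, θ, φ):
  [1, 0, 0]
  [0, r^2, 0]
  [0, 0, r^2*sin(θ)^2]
Non-zero Christoffel symbols:
Γ^r_{θ θ} = -r
Γ^r_{φ φ} = -r*sin(θ)^2
Γ^θ_{r θ} = 1/r
Γ^θ_{φ φ} = -sin(2*θ)/2
Γ^φ_{r φ} = 1/r
Γ^φ_{θ φ} = 1/tan(θ)
Ricci tensor: R_{rr} = 0, R_{rθ} = 0, R_{rφ} = 0, R_{θθ} = 0, R_{θφ} = 0, R_{φφ} = 0
All R_{ij} vanish; in 3 dimensions the Riemann tensor is fully determined by the Ricci tensor, so R^i_{jkl} = 0: the metric is flat (curvilinear coordinates on flat space).
Yes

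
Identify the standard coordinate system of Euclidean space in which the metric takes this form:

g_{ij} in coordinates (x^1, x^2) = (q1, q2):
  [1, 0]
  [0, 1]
All components are constant and the metric is the identity, i.e. orthonormal rectilinear coordinates.
Cartesian (2D) coordinates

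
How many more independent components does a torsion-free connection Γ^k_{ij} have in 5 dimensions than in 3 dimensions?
Independent components in n dimensions: n × n(n+1)/2 = n^2(n+1)/2.
5D: 5 × 15 = 75
3D: 3 × 6 = 18
Difference = 75 - 18 = 57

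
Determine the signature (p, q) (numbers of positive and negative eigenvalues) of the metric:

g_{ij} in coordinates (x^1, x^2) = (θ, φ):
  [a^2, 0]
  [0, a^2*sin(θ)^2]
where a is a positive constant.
The metric is diagonal, so its eigenvalues are the diagonal entries: a^2, a^2*sin(θ)^2 (at a generic point, where coordinate-dependent entries are positive).
2 positive, 0 negative.
(2, 0) - Riemannian (positive definite)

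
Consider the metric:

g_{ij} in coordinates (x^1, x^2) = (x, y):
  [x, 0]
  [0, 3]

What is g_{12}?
With x^1 = x, x^2 = y, g_{12} = g_{xy} is the row-1, column-2 entry of the matrix.
g_{12} = 0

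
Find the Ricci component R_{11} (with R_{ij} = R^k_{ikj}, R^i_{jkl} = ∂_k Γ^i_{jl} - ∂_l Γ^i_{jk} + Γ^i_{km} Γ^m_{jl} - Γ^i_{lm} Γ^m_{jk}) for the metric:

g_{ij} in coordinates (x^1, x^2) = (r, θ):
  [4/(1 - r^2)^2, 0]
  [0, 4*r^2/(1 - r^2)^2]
Non-zero Christoffel symbols (Γ^k_{ij} = Γ^k_{ji}):
Γ^r_{r r} = 2*r/(1 - r^2)
Γ^r_{θ θ} = (r^3 + r)/(r^2 - 1)
Γ^θ_{r θ} = (-r^2 - 1)/(r^3 - r)
R^r_{r r r} = 0 (a repeated index in an antisymmetric pair)
R^θ_{r θ r} = ∂_θ Γ^θ_{r r} - ∂_r Γ^θ_{r θ} + Γ^θ_{θ m} Γ^m_{r r} - Γ^θ_{r m} Γ^m_{r θ}
  = (0) - ((r^4 + 4*r^2 - 1)/(r^3 - r)^2) + (2*(r^2 + 1)/(r^2 - 1)^2) - ((r^2 + 1)^2/(r^3 - r)^2) = -4/(r^2 - 1)^2
R_{rr} = R^r_{r r r} + R^θ_{r θ r} = (0) + (-4/(r^2 - 1)^2) = -4/(r^2 - 1)^2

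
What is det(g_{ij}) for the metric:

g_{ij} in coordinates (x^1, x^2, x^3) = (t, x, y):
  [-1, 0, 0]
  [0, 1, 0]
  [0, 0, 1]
Diagonal metric: det(g) = g_{11}·g_{22}·g_{33}
= (-1)·(1)·(1)
det(g) = -1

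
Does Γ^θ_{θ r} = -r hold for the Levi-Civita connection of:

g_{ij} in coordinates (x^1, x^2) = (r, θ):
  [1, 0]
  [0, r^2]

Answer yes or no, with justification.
Γ^θ_{θ r} = (1/2) g^{θθ} (∂_θ g_{θr} + ∂_r g_{θθ} - ∂_θ g_{θr}) = (1/2)(1/r^2)((0) + (2*r) - (0)) = 1/r
This differs from the proposed value -r.
No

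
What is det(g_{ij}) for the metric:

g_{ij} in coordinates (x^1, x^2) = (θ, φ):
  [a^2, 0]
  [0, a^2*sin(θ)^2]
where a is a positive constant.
For a 2×2 metric: det(g) = g_{11}·g_{22} - g_{12}·g_{21}
= (a^2)·(a^2*sin(θ)^2) - (0)·(0)
= a^4*sin(θ)^2 - 0
det(g) = a^4*sin(θ)^2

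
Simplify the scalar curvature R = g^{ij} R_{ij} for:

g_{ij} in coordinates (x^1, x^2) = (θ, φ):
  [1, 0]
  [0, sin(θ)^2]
Non-zero Christoffel symbols (Γ^k_{ij} = Γ^k_{ji}):
Γ^θ_{φ φ} = -sin(2*θ)/2
Γ^φ_{θ φ} = 1/tan(θ)
Ricci tensor (R_{ij} = R^k_{ikj}): R_{θθ} = 1, R_{θφ} = 0, R_{φφ} = sin(θ)^2
Inverse metric: g^{θθ} = 1, g^{φφ} = 1/sin(θ)^2
R = g^{ij} R_{ij} = (1)(1) + (1/sin(θ)^2)(sin(θ)^2) = 2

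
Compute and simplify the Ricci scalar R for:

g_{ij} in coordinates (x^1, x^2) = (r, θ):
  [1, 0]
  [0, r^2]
Non-zero Christoffel symbols (Γ^k_{ij} = Γ^k_{ji}):
Γ^r_{θ θ} = -r
Γ^θ_{r θ} = 1/r
Ricci tensor (R_{ij} = R^k_{ikj}): R_{rr} = 0, R_{rθ} = 0, R_{θθ} = 0
Inverse metric: g^{rr} = 1, g^{θθ} = 1/r^2
R = g^{ij} R_{ij} = (1)(0) + (1/r^2)(0) = 0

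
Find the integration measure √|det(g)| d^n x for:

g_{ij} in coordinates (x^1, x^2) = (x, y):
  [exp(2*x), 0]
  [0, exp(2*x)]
det(g) = exp(4*x)
√|det(g)| = exp(2*x)
Volume element: dV = exp(2*x) dx dy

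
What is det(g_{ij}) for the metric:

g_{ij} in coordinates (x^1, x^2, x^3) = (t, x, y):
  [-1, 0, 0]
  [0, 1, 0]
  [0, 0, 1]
Diagonal metric: det(g) = g_{11}·g_{22}·g_{33}
= (-1)·(1)·(1)
det(g) = -1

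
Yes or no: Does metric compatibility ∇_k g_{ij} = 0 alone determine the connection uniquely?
One also needs vanishing torsion; metric compatibility plus torsion-freeness singles out the Levi-Civita connection.
No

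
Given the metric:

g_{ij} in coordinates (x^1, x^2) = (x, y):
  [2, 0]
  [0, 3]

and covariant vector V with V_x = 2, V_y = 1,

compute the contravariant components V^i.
Inverse metric (diagonal): g^{xx} = 1/2, g^{yy} = 1/3
V^i = g^{ij} V_j:
V^x = (1/2)(2) + (0)(1) = 1
V^y = (0)(2) + (1/3)(1) = 1/3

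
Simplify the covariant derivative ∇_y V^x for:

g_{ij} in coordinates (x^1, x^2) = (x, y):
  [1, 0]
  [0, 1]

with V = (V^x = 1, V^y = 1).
All Christoffel symbols are zero.
∇_y V^x = ∂_y V^x + Γ^x_{y j} V^j
  = (0) + (0)(1) + (0)(1)
  = 0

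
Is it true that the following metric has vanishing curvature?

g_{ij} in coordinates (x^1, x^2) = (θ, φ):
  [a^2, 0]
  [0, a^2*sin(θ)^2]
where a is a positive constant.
Non-zero Christoffel symbols:
Γ^θ_{φ φ} = -sin(2*θ)/2
Γ^φ_{θ φ} = 1/tan(θ)
Ricci tensor: R_{θθ} = 1, R_{θφ} = 0, R_{φφ} = sin(θ)^2
The Ricci tensor is non-zero, so the Riemann tensor is non-zero: not flat.
No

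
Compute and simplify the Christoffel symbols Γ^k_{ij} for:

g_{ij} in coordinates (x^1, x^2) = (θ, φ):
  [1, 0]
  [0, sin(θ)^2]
Using Γ^k_{ij} = (1/2) g^{km} (∂_i g_{mj} + ∂_j g_{mi} - ∂_m g_{ij}); the metric is diagonal, so only the m = k term contributes.
Non-zero symbols (using the symmetry Γ^k_{ij} = Γ^k_{ji}):
Γ^θ_{φ φ} = (1/2) g^{θθ} (∂_φ g_{θφ} + ∂_φ g_{θφ} - ∂_θ g_{φφ}) = (1/2)(1)((0) + (0) - (sin(2*θ))) = -sin(2*θ)/2
Γ^φ_{θ φ} = (1/2) g^{φφ} (∂_θ g_{φφ} + ∂_φ g_{φθ} - ∂_φ g_{θφ}) = (1/2)(1/sin(θ)^2)((sin(2*θ)) + (0) - (0)) = 1/tan(θ)
All other Christoffel symbols are zero.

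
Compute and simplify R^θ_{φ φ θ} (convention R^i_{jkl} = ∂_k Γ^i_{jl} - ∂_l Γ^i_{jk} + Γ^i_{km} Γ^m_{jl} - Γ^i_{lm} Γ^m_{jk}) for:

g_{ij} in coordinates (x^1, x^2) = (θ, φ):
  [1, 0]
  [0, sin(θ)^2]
Non-zero Christoffel symbols (Γ^k_{ij} = Γ^k_{ji}):
Γ^θ_{φ φ} = -sin(2*θ)/2
Γ^φ_{θ φ} = 1/tan(θ)
R^θ_{φ φ θ} = ∂_φ Γ^θ_{φ θ} - ∂_θ Γ^θ_{φ φ} + Γ^θ_{φ m} Γ^m_{φ θ} - Γ^θ_{θ m} Γ^m_{φ φ}
  = (0) - (-cos(2*θ)) + (-cos(θ)^2) - (0) = -sin(θ)^2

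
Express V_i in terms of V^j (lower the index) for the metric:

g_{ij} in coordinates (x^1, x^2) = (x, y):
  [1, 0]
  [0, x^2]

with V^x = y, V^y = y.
V_i = g_{ij} V^j:
V_x = (1)(y) + (0)(y) = y
V_y = (0)(y) + (x^2)(y) = x^2*y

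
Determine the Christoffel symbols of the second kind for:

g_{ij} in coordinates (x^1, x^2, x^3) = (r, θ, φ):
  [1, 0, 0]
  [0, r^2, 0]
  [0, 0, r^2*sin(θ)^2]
Using Γ^k_{ij} = (1/2) g^{km} (∂_i g_{mj} + ∂_j g_{mi} - ∂_m g_{ij}); the metric is diagonal, so only the m = k term contributes.
Non-zero symbols (using the symmetry Γ^k_{ij} = Γ^k_{ji}):
Γ^r_{θ θ} = (1/2) g^{rr} (∂_θ g_{rθ} + ∂_θ g_{rθ} - ∂_r g_{θθ}) = (1/2)(1)((0) + (0) - (2*r)) = -r
Γ^r_{φ φ} = (1/2) g^{rr} (∂_φ g_{rφ} + ∂_φ g_{rφ} - ∂_r g_{φφ}) = (1/2)(1)((0) + (0) - (2*r*sin(θ)^2)) = -r*sin(θ)^2
Γ^θ_{r θ} = (1/2) g^{θθ} (∂_r g_{θθ} + ∂_θ g_{θr} - ∂_θ g_{rθ}) = (1/2)(1/r^2)((2*r) + (0) - (0)) = 1/r
Γ^θ_{φ φ} = (1/2) g^{θθ} (∂_φ g_{θφ} + ∂_φ g_{θφ} - ∂_θ g_{φφ}) = (1/2)(1/r^2)((0) + (0) - (r^2*sin(2*θ))) = -sin(2*θ)/2
Γ^φ_{r φ} = (1/2) g^{φφ} (∂_r g_{φφ} + ∂_φ g_{φr} - ∂_φ g_{rφ}) = (1/2)(1/(r^2*sin(θ)^2))((2*r*sin(θ)^2) + (0) - (0)) = 1/r
Γ^φ_{θ φ} = (1/2) g^{φφ} (∂_θ g_{φφ} + ∂_φ g_{φθ} - ∂_φ g_{θφ}) = (1/2)(1/(r^2*sin(θ)^2))((r^2*sin(2*θ)) + (0) - (0)) = 1/tan(θ)
All other Christoffel symbols are zero.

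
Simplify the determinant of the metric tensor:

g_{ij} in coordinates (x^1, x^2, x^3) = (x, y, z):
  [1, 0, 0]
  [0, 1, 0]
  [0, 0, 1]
Diagonal metric: det(g) = g_{11}·g_{22}·g_{33}
= (1)·(1)·(1)
det(g) = 1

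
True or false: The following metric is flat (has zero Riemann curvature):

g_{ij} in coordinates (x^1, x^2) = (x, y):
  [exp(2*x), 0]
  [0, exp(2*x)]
Non-zero Christoffel symbols:
Γ^x_{x x} = 1
Γ^x_{y y} = -1
Γ^y_{x y} = 1
Ricci tensor: R_{xx} = 0, R_{xy} = 0, R_{yy} = 0
All R_{ij} vanish; in 2 dimensions the Riemann tensor is fully determined by the Ricci tensor, so R^i_{jkl} = 0: the metric is flat (curvilinear coordinates on flat space).
True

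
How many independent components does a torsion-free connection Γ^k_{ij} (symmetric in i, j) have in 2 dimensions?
Γ^k_{ij} has n choices for the upper index and n(n+1)/2 independent symmetric lower index pairs.
Total = 2 × 2×3/2 = 2 × 3 = 6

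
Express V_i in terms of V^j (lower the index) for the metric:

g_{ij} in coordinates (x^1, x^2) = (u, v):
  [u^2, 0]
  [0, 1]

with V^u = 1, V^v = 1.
V_i = g_{ij} V^j:
V_u = (u^2)(1) + (0)(1) = u^2
V_v = (0)(1) + (1)(1) = 1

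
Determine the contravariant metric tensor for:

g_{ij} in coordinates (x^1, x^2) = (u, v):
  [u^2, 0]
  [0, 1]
The metric is diagonal, so g^{ij} is diagonal with entries 1/g_{ii}: diag(1/(u^2), 1).
g^{ij}:
  [1/u^2, 0]
  [0, 1]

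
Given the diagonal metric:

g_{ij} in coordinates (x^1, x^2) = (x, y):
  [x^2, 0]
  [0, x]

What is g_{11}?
With x^1 = x, x^2 = y, g_{11} = g_{xx} is the row-1, column-1 entry of the matrix.
g_{11} = x^2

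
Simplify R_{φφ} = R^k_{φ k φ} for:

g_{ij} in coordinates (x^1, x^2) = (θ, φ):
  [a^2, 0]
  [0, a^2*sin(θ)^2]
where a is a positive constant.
Non-zero Christoffel symbols (Γ^k_{ij} = Γ^k_{ji}):
Γ^θ_{φ φ} = -sin(2*θ)/2
Γ^φ_{θ φ} = 1/tan(θ)
R^θ_{φ θ φ} = ∂_θ Γ^θ_{φ φ} - ∂_φ Γ^θ_{φ θ} + Γ^θ_{θ m} Γ^m_{φ φ} - Γ^θ_{φ m} Γ^m_{φ θ}
  = (-cos(2*θ)) - (0) + (0) - (-cos(θ)^2) = sin(θ)^2
R^φ_{φ φ φ} = 0 (a repeated index in an antisymmetric pair)
R_{φφ} = R^θ_{φ θ φ} + R^φ_{φ φ φ} = (sin(θ)^2) + (0) = sin(θ)^2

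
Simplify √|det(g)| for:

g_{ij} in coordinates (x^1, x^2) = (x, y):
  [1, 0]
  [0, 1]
det(g) = 1
√|det(g)| = 1
Volume element: dV = 1 dx dy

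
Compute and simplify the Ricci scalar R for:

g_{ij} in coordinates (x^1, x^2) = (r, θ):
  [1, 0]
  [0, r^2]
Non-zero Christoffel symbols (Γ^k_{ij} = Γ^k_{ji}):
Γ^r_{θ θ} = -r
Γ^θ_{r θ} = 1/r
Ricci tensor (R_{ij} = R^k_{ikj}): R_{rr} = 0, R_{rθ} = 0, R_{θθ} = 0
Inverse metric: g^{rr} = 1, g^{θθ} = 1/r^2
R = g^{ij} R_{ij} = (1)(0) + (1/r^2)(0) = 0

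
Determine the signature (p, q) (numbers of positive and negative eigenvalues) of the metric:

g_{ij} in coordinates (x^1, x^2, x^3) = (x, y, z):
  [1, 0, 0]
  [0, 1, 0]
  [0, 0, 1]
The metric is diagonal, so its eigenvalues are the diagonal entries: 1, 1, 1 (at a generic point, where coordinate-dependent entries are positive).
3 positive, 0 negative.
(3, 0) - Riemannian (positive definite)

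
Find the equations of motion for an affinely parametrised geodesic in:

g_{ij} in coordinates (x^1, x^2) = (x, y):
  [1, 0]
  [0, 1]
Geodesic equation: d^2x^k/dλ^2 + Γ^k_{ij} (dx^i/dλ)(dx^j/dλ) = 0.
All Christoffel symbols vanish, so the geodesics are straight lines:
d^2x/dλ^2 = 0
d^2y/dλ^2 = 0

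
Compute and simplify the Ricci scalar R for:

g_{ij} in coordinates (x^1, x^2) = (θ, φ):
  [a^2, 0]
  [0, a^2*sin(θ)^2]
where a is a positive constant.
Non-zero Christoffel symbols (Γ^k_{ij} = Γ^k_{ji}):
Γ^θ_{φ φ} = -sin(2*θ)/2
Γ^φ_{θ φ} = 1/tan(θ)
Ricci tensor (R_{ij} = R^k_{ikj}): R_{θθ} = 1, R_{θφ} = 0, R_{φφ} = sin(θ)^2
Inverse metric: g^{θθ} = 1/a^2, g^{φφ} = 1/(a^2*sin(θ)^2)
R = g^{ij} R_{ij} = (1/a^2)(1) + (1/(a^2*sin(θ)^2))(sin(θ)^2) = 2/a^2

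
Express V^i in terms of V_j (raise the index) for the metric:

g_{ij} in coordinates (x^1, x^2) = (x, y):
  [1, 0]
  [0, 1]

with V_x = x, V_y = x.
Inverse metric (diagonal): g^{xx} = 1, g^{yy} = 1
V^i = g^{ij} V_j:
V^x = (1)(x) + (0)(x) = x
V^y = (0)(x) + (1)(x) = x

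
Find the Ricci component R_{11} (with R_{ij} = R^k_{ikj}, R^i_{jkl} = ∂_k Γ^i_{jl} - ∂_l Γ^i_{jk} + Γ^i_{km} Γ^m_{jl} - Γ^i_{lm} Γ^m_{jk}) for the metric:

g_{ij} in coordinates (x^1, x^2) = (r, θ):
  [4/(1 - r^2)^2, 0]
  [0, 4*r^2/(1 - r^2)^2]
Non-zero Christoffel symbols (Γ^k_{ij} = Γ^k_{ji}):
Γ^r_{r r} = 2*r/(1 - r^2)
Γ^r_{θ θ} = (r^3 + r)/(r^2 - 1)
Γ^θ_{r θ} = (-r^2 - 1)/(r^3 - r)
R^r_{r r r} = 0 (a repeated index in an antisymmetric pair)
R^θ_{r θ r} = ∂_θ Γ^θ_{r r} - ∂_r Γ^θ_{r θ} + Γ^θ_{θ m} Γ^m_{r r} - Γ^θ_{r m} Γ^m_{r θ}
  = (0) - ((r^4 + 4*r^2 - 1)/(r^3 - r)^2) + (2*(r^2 + 1)/(r^2 - 1)^2) - ((r^2 + 1)^2/(r^3 - r)^2) = -4/(r^2 - 1)^2
R_{rr} = R^r_{r r r} + R^θ_{r θ r} = (0) + (-4/(r^2 - 1)^2) = -4/(r^2 - 1)^2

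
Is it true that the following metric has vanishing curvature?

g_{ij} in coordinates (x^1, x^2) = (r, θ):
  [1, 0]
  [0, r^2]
Non-zero Christoffel symbols:
Γ^r_{θ θ} = -r
Γ^θ_{r θ} = 1/r
Ricci tensor: R_{rr} = 0, R_{rθ} = 0, R_{θθ} = 0
All R_{ij} vanish; in 2 dimensions the Riemann tensor is fully determined by the Ricci tensor, so R^i_{jkl} = 0: the metric is flat (curvilinear coordinates on flat space).
Yes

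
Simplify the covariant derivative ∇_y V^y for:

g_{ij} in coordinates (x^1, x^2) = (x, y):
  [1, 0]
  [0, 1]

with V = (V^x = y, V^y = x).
All Christoffel symbols are zero.
∇_y V^y = ∂_y V^y + Γ^y_{y j} V^j
  = (0) + (0)(y) + (0)(x)
  = 0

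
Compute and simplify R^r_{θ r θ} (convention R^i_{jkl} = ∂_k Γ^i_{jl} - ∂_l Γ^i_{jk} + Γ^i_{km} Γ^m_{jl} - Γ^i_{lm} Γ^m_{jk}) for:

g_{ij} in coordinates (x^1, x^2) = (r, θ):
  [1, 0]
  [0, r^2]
Non-zero Christoffel symbols (Γ^k_{ij} = Γ^k_{ji}):
Γ^r_{θ θ} = -r
Γ^θ_{r θ} = 1/r
R^r_{θ r θ} = ∂_r Γ^r_{θ θ} - ∂_θ Γ^r_{θ r} + Γ^r_{r m} Γ^m_{θ θ} - Γ^r_{θ m} Γ^m_{θ r}
  = (-1) - (0) + (0) - (-1) = 0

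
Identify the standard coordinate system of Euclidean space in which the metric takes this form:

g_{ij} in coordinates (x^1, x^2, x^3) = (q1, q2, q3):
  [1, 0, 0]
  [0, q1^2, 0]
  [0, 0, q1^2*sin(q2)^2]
The line element ds^2 = dq1^2 + q1^2 dq2^2 + q1^2 sin(q2)^2 dq3^2 is dr^2 + r^2 dθ^2 + r^2 sin(θ)^2 dφ^2 with q1 = r, q2 = θ, q3 = φ.
spherical coordinates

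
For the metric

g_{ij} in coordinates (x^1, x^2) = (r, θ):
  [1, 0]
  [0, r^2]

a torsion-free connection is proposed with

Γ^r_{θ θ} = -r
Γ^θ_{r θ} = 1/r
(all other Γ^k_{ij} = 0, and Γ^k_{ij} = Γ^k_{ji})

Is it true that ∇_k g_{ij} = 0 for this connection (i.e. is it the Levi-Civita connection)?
Using ∇_k g_{ij} = ∂_k g_{ij} - Γ^m_{ki} g_{mj} - Γ^m_{kj} g_{im}:
e.g. ∇_r g_{θθ} = (2*r) - (r) - (r) = 0
Every component ∇_k g_{ij} vanishes: the connection is metric compatible.
Yes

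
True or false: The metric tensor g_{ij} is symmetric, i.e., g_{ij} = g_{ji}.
By definition the metric is a symmetric bilinear form, g_{ij} = g_{ji}.
True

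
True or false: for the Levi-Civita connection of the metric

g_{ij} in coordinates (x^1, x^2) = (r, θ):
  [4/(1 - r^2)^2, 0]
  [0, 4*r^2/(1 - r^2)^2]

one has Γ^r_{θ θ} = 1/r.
Γ^r_{θ θ} = (1/2) g^{rr} (∂_θ g_{rθ} + ∂_θ g_{rθ} - ∂_r g_{θθ}) = (1/2)((1 - r^2)^2/4)((0) + (0) - (-8*(r^3 + r)/(r^2 - 1)^3)) = (r^3 + r)/(r^2 - 1)
This differs from the proposed value 1/r.
False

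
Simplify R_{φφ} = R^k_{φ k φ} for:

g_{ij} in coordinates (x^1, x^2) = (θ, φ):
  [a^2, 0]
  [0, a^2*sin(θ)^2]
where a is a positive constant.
Non-zero Christoffel symbols (Γ^k_{ij} = Γ^k_{ji}):
Γ^θ_{φ φ} = -sin(2*θ)/2
Γ^φ_{θ φ} = 1/tan(θ)
R^θ_{φ θ φ} = ∂_θ Γ^θ_{φ φ} - ∂_φ Γ^θ_{φ θ} + Γ^θ_{θ m} Γ^m_{φ φ} - Γ^θ_{φ m} Γ^m_{φ θ}
  = (-cos(2*θ)) - (0) + (0) - (-cos(θ)^2) = sin(θ)^2
R^φ_{φ φ φ} = 0 (a repeated index in an antisymmetric pair)
R_{φφ} = R^θ_{φ θ φ} + R^φ_{φ φ φ} = (sin(θ)^2) + (0) = sin(θ)^2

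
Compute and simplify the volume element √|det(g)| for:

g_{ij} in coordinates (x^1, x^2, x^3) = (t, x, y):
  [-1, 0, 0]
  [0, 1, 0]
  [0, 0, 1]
det(g) = -1
√|det(g)| = 1
Volume element: dV = 1 dt dx dy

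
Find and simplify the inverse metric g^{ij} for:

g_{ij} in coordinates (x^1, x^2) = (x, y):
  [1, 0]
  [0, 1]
The metric is diagonal, so g^{ij} is diagonal with entries 1/g_{ii}: diag(1, 1).
g^{ij}:
  [1, 0]
  [0, 1]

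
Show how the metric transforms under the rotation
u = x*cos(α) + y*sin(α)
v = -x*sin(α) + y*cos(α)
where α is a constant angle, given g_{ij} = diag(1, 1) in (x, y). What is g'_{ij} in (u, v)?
Invert the transformation: x = u*cos(α) - v*sin(α), y = u*sin(α) + v*cos(α)
g'_{ij} = (∂x^k/∂x'^i)(∂x^l/∂x'^j) g_{kl}; with g_{kl} = δ_{kl} this is Σ_k (∂x^k/∂x'^i)(∂x^k/∂x'^j).
Jacobian: ∂x/∂u = cos(α), ∂x/∂v = -sin(α), ∂y/∂u = sin(α), ∂y/∂v = cos(α)
g'_{uu} = (cos(α))(cos(α)) + (sin(α))(sin(α)) = 1
g'_{uv} = (cos(α))(-sin(α)) + (sin(α))(cos(α)) = 0
g'_{vv} = (-sin(α))(-sin(α)) + (cos(α))(cos(α)) = 1
g'_{ij} = diag(1, 1)
The Euclidean metric is invariant under rotations.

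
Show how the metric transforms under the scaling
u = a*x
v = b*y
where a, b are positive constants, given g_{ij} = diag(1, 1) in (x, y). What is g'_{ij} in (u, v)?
Invert the transformation: x = u/a, y = v/b
g'_{ij} = (∂x^k/∂x'^i)(∂x^l/∂x'^j) g_{kl}; with g_{kl} = δ_{kl} this is Σ_k (∂x^k/∂x'^i)(∂x^k/∂x'^j).
Jacobian: ∂x/∂u = 1/a, ∂x/∂v = 0, ∂y/∂u = 0, ∂y/∂v = 1/b
g'_{uu} = (1/a)(1/a) + (0)(0) = 1/a^2
g'_{uv} = (1/a)(0) + (0)(1/b) = 0
g'_{vv} = (0)(0) + (1/b)(1/b) = 1/b^2
g'_{ij} = diag(1/a^2, 1/b^2)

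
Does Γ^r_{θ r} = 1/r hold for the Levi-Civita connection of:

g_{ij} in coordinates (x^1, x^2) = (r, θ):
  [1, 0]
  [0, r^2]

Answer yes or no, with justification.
Γ^r_{θ r} = (1/2) g^{rr} (∂_θ g_{rr} + ∂_r g_{rθ} - ∂_r g_{θr}) = (1/2)(1)((0) + (0) - (0)) = 0
This differs from the proposed value 1/r.
No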